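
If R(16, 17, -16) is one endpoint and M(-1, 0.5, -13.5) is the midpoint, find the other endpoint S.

S = 2M - R
  = (2·(-1) - 16, 2·0.5 - 17, 2·(-13.5) - (-16))
  = (-2 - 16, 1 - 17, -27 + 16)
  = (-18, -16, -11)

(-18, -16, -11)


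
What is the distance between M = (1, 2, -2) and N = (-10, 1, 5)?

d = √[(x₂-x₁)² + (y₂-y₁)² + (z₂-z₁)²]
  = √[(-11)² + (-1)² + 7²]
  = √[121 + 1 + 49]
  = √171
  ≈ 13.08

13.08


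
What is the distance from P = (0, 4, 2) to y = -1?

distance = |a·x₀ + b·y₀ + c·z₀ - d| / √(a² + b² + c²)
  = |0·0 + 1·4 + 0·2 - (-1)| / √(0² + 1² + 0²)
  = |0 + 4 + 0 + 1| / √(0 + 1 + 0)
  = |5| / √1
  = 5 / 1
  ≈ 5

5


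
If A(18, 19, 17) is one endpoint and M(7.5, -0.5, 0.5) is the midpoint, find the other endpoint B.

B = 2M - A
  = (2·7.5 - 18, 2·(-0.5) - 19, 2·0.5 - 17)
  = (15 - 18, -1 - 19, 1 - 17)
  = (-3, -20, -16)

(-3, -20, -16)


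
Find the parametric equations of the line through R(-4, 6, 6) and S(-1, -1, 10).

Direction vector d = S - R = (-1 + 4, -1 - 6, 10 - 6) = (3, -7, 4)
Parametric form r = R + t·d:
x = -4 + 3t, y = 6 - 7t, z = 6 + 4t

x = -4 + 3t, y = 6 - 7t, z = 6 + 4t


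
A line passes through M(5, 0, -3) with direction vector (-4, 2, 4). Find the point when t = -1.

P(t) = M + t·d
  = (5 + (-4)·(-1), 0 + 2·(-1), -3 + 4·(-1))
  = (5 + 4, 0 - 2, -3 - 4)
  = (9, -2, -7)

(9, -2, -7)


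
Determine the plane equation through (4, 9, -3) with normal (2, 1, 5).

The plane through P with normal n = (a, b, c) satisfies n·(r - P) = 0,
i.e. ax + by + cz = a·x₀ + b·y₀ + c·z₀.
d = 2·4 + 1·9 + 5·(-3)
  = 8 + 9 - 15
  = 2
Equation: 2x + y + 5z = 2

2x + y + 5z = 2


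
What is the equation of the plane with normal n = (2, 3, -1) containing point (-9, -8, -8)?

The plane through P with normal n = (a, b, c) satisfies n·(r - P) = 0,
i.e. ax + by + cz = a·x₀ + b·y₀ + c·z₀.
d = 2·(-9) + 3·(-8) + (-1)·(-8)
  = -18 - 24 + 8
  = -34
Equation: 2x + 3y - z = -34

2x + 3y - z = -34


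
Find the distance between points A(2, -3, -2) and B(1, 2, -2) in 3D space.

d = √[(x₂-x₁)² + (y₂-y₁)² + (z₂-z₁)²]
  = √[(-1)² + 5² + 0²]
  = √[1 + 25 + 0]
  = √26
  ≈ 5.099

5.099


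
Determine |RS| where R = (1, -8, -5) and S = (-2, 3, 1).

d = √[(x₂-x₁)² + (y₂-y₁)² + (z₂-z₁)²]
  = √[(-3)² + 11² + 6²]
  = √[9 + 121 + 36]
  = √166
  ≈ 12.88

12.88


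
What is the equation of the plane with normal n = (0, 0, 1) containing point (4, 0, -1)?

The plane through P with normal n = (a, b, c) satisfies n·(r - P) = 0,
i.e. ax + by + cz = a·x₀ + b·y₀ + c·z₀.
d = 0·4 + 0·0 + 1·(-1)
  = 0 + 0 - 1
  = -1
Equation: z = -1

z = -1


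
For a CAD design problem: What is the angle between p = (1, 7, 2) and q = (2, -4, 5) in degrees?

p·q = 1·2 + 7·(-4) + 2·5 = 2 - 28 + 10 = -16
|p| = √(1² + 7² + 2²) = √54 ≈ 7.348
|q| = √(2² + (-4)² + 5²) = √45 ≈ 6.708
cos θ = (p·q)/(|p||q|) = -16/(7.348·6.708) ≈ -0.3246
θ = arccos(-0.3246) ≈ 108.9°

108.9°


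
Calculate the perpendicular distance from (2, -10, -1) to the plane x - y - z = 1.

distance = |a·x₀ + b·y₀ + c·z₀ - d| / √(a² + b² + c²)
  = |1·2 + (-1)·(-10) + (-1)·(-1) - 1| / √(1² + (-1)² + (-1)²)
  = |2 + 10 + 1 - 1| / √(1 + 1 + 1)
  = |12| / √3
  = 12 / 1.732
  ≈ 6.928

6.928


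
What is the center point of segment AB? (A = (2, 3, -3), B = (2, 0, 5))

M = ((x₁+x₂)/2, (y₁+y₂)/2, (z₁+z₂)/2)
  = ((2 + 2)/2, (3 + 0)/2, (-3 + 5)/2)
  = (4/2, 3/2, 2/2)
  = (2, 1.5, 1)

(2, 1.5, 1)


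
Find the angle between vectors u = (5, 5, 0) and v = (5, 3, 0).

u·v = 5·5 + 5·3 + 0·0 = 25 + 15 + 0 = 40
|u| = √(5² + 5² + 0²) = √50 ≈ 7.071
|v| = √(5² + 3² + 0²) = √34 ≈ 5.831
cos θ = (u·v)/(|u||v|) = 40/(7.071·5.831) ≈ 0.9701
θ = arccos(0.9701) ≈ 14.04°

14.04°


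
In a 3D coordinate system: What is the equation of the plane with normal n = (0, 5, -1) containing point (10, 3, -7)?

The plane through P with normal n = (a, b, c) satisfies n·(r - P) = 0,
i.e. ax + by + cz = a·x₀ + b·y₀ + c·z₀.
d = 0·10 + 5·3 + (-1)·(-7)
  = 0 + 15 + 7
  = 22
Equation: 5y - z = 22

5y - z = 22


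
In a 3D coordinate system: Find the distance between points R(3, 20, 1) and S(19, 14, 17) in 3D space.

d = √[(x₂-x₁)² + (y₂-y₁)² + (z₂-z₁)²]
  = √[16² + (-6)² + 16²]
  = √[256 + 36 + 256]
  = √548
  ≈ 23.41

23.41


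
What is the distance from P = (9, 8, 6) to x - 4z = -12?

distance = |a·x₀ + b·y₀ + c·z₀ - d| / √(a² + b² + c²)
  = |1·9 + 0·8 + (-4)·6 - (-12)| / √(1² + 0² + (-4)²)
  = |9 + 0 - 24 + 12| / √(1 + 0 + 16)
  = |-3| / √17
  = 3 / 4.123
  ≈ 0.7276

0.7276


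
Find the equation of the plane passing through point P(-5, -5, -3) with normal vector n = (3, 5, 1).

The plane through P with normal n = (a, b, c) satisfies n·(r - P) = 0,
i.e. ax + by + cz = a·x₀ + b·y₀ + c·z₀.
d = 3·(-5) + 5·(-5) + 1·(-3)
  = -15 - 25 - 3
  = -43
Equation: 3x + 5y + z = -43

3x + 5y + z = -43


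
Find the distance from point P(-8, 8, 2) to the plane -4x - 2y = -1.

distance = |a·x₀ + b·y₀ + c·z₀ - d| / √(a² + b² + c²)
  = |(-4)·(-8) + (-2)·8 + 0·2 - (-1)| / √((-4)² + (-2)² + 0²)
  = |32 - 16 + 0 + 1| / √(16 + 4 + 0)
  = |17| / √20
  = 17 / 4.472
  ≈ 3.801

3.801


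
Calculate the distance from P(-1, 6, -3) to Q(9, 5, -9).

d = √[(x₂-x₁)² + (y₂-y₁)² + (z₂-z₁)²]
  = √[10² + (-1)² + (-6)²]
  = √[100 + 1 + 36]
  = √137
  ≈ 11.7

11.7


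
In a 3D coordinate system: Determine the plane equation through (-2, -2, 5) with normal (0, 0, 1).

The plane through P with normal n = (a, b, c) satisfies n·(r - P) = 0,
i.e. ax + by + cz = a·x₀ + b·y₀ + c·z₀.
d = 0·(-2) + 0·(-2) + 1·5
  = 0 + 0 + 5
  = 5
Equation: z = 5

z = 5


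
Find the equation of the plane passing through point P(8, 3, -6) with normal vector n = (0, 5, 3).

The plane through P with normal n = (a, b, c) satisfies n·(r - P) = 0,
i.e. ax + by + cz = a·x₀ + b·y₀ + c·z₀.
d = 0·8 + 5·3 + 3·(-6)
  = 0 + 15 - 18
  = -3
Equation: 5y + 3z = -3

5y + 3z = -3


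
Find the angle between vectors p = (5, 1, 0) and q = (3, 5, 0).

p·q = 5·3 + 1·5 + 0·0 = 15 + 5 + 0 = 20
|p| = √(5² + 1² + 0²) = √26 ≈ 5.099
|q| = √(3² + 5² + 0²) = √34 ≈ 5.831
cos θ = (p·q)/(|p||q|) = 20/(5.099·5.831) ≈ 0.6727
θ = arccos(0.6727) ≈ 47.73°

47.73°


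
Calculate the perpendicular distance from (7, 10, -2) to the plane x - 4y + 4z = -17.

distance = |a·x₀ + b·y₀ + c·z₀ - d| / √(a² + b² + c²)
  = |1·7 + (-4)·10 + 4·(-2) - (-17)| / √(1² + (-4)² + 4²)
  = |7 - 40 - 8 + 17| / √(1 + 16 + 16)
  = |-24| / √33
  = 24 / 5.745
  ≈ 4.178

4.178


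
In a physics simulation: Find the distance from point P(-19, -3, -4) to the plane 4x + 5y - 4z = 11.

distance = |a·x₀ + b·y₀ + c·z₀ - d| / √(a² + b² + c²)
  = |4·(-19) + 5·(-3) + (-4)·(-4) - 11| / √(4² + 5² + (-4)²)
  = |-76 - 15 + 16 - 11| / √(16 + 25 + 16)
  = |-86| / √57
  = 86 / 7.55
  ≈ 11.39

11.39


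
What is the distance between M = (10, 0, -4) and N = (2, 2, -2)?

d = √[(x₂-x₁)² + (y₂-y₁)² + (z₂-z₁)²]
  = √[(-8)² + 2² + 2²]
  = √[64 + 4 + 4]
  = √72
  ≈ 8.485

8.485


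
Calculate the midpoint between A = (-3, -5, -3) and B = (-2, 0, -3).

M = ((x₁+x₂)/2, (y₁+y₂)/2, (z₁+z₂)/2)
  = ((-3 - 2)/2, (-5 + 0)/2, (-3 - 3)/2)
  = (-5/2, -5/2, -6/2)
  = (-2.5, -2.5, -3)

(-2.5, -2.5, -3)


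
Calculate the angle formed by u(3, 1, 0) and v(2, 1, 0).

u·v = 3·2 + 1·1 + 0·0 = 6 + 1 + 0 = 7
|u| = √(3² + 1² + 0²) = √10 ≈ 3.162
|v| = √(2² + 1² + 0²) = √5 ≈ 2.236
cos θ = (u·v)/(|u||v|) = 7/(3.162·2.236) ≈ 0.9899
θ = arccos(0.9899) ≈ 8.13°

8.13°


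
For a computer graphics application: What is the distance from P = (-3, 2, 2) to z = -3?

distance = |a·x₀ + b·y₀ + c·z₀ - d| / √(a² + b² + c²)
  = |0·(-3) + 0·2 + 1·2 - (-3)| / √(0² + 0² + 1²)
  = |0 + 0 + 2 + 3| / √(0 + 0 + 1)
  = |5| / √1
  = 5 / 1
  ≈ 5

5


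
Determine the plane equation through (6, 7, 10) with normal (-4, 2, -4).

The plane through P with normal n = (a, b, c) satisfies n·(r - P) = 0,
i.e. ax + by + cz = a·x₀ + b·y₀ + c·z₀.
d = (-4)·6 + 2·7 + (-4)·10
  = -24 + 14 - 40
  = -50
Equation: -4x + 2y - 4z = -50

-4x + 2y - 4z = -50


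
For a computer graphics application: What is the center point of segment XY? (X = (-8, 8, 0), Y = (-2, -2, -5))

M = ((x₁+x₂)/2, (y₁+y₂)/2, (z₁+z₂)/2)
  = ((-8 - 2)/2, (8 - 2)/2, (0 - 5)/2)
  = (-10/2, 6/2, -5/2)
  = (-5, 3, -2.5)

(-5, 3, -2.5)


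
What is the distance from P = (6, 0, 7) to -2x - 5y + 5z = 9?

distance = |a·x₀ + b·y₀ + c·z₀ - d| / √(a² + b² + c²)
  = |(-2)·6 + (-5)·0 + 5·7 - 9| / √((-2)² + (-5)² + 5²)
  = |-12 + 0 + 35 - 9| / √(4 + 25 + 25)
  = |14| / √54
  = 14 / 7.348
  ≈ 1.905

1.905


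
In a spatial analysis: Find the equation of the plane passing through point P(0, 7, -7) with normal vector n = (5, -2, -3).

The plane through P with normal n = (a, b, c) satisfies n·(r - P) = 0,
i.e. ax + by + cz = a·x₀ + b·y₀ + c·z₀.
d = 5·0 + (-2)·7 + (-3)·(-7)
  = 0 - 14 + 21
  = 7
Equation: 5x - 2y - 3z = 7

5x - 2y - 3z = 7


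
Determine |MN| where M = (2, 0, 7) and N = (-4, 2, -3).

d = √[(x₂-x₁)² + (y₂-y₁)² + (z₂-z₁)²]
  = √[(-6)² + 2² + (-10)²]
  = √[36 + 4 + 100]
  = √140
  ≈ 11.83

11.83


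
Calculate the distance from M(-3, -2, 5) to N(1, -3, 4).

d = √[(x₂-x₁)² + (y₂-y₁)² + (z₂-z₁)²]
  = √[4² + (-1)² + (-1)²]
  = √[16 + 1 + 1]
  = √18
  ≈ 4.243

4.243


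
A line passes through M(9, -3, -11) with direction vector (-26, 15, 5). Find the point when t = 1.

P(t) = M + t·d
  = (9 + (-26)·1, -3 + 15·1, -11 + 5·1)
  = (9 - 26, -3 + 15, -11 + 5)
  = (-17, 12, -6)

(-17, 12, -6)


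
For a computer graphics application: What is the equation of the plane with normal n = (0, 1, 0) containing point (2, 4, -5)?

The plane through P with normal n = (a, b, c) satisfies n·(r - P) = 0,
i.e. ax + by + cz = a·x₀ + b·y₀ + c·z₀.
d = 0·2 + 1·4 + 0·(-5)
  = 0 + 4 + 0
  = 4
Equation: y = 4

y = 4


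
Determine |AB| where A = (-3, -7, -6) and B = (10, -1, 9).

d = √[(x₂-x₁)² + (y₂-y₁)² + (z₂-z₁)²]
  = √[13² + 6² + 15²]
  = √[169 + 36 + 225]
  = √430
  ≈ 20.74

20.74


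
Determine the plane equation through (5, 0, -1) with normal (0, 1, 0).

The plane through P with normal n = (a, b, c) satisfies n·(r - P) = 0,
i.e. ax + by + cz = a·x₀ + b·y₀ + c·z₀.
d = 0·5 + 1·0 + 0·(-1)
  = 0 + 0 + 0
  = 0
Equation: y = 0

y = 0


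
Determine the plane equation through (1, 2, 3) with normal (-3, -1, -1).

The plane through P with normal n = (a, b, c) satisfies n·(r - P) = 0,
i.e. ax + by + cz = a·x₀ + b·y₀ + c·z₀.
d = (-3)·1 + (-1)·2 + (-1)·3
  = -3 - 2 - 3
  = -8
Equation: -3x - y - z = -8

-3x - y - z = -8


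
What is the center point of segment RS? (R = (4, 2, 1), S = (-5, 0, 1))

M = ((x₁+x₂)/2, (y₁+y₂)/2, (z₁+z₂)/2)
  = ((4 - 5)/2, (2 + 0)/2, (1 + 1)/2)
  = (-1/2, 2/2, 2/2)
  = (-0.5, 1, 1)

(-0.5, 1, 1)


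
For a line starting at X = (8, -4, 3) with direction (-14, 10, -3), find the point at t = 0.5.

P(t) = X + t·d
  = (8 + (-14)·0.5, -4 + 10·0.5, 3 + (-3)·0.5)
  = (8 - 7, -4 + 5, 3 - 1.5)
  = (1, 1, 1.5)

(1, 1, 1.5)


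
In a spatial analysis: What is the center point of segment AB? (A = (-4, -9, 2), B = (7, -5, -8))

M = ((x₁+x₂)/2, (y₁+y₂)/2, (z₁+z₂)/2)
  = ((-4 + 7)/2, (-9 - 5)/2, (2 - 8)/2)
  = (3/2, -14/2, -6/2)
  = (1.5, -7, -3)

(1.5, -7, -3)


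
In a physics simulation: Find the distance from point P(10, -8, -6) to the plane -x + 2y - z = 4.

distance = |a·x₀ + b·y₀ + c·z₀ - d| / √(a² + b² + c²)
  = |(-1)·10 + 2·(-8) + (-1)·(-6) - 4| / √((-1)² + 2² + (-1)²)
  = |-10 - 16 + 6 - 4| / √(1 + 4 + 1)
  = |-24| / √6
  = 24 / 2.449
  ≈ 9.798

9.798


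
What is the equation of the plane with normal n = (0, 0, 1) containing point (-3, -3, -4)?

The plane through P with normal n = (a, b, c) satisfies n·(r - P) = 0,
i.e. ax + by + cz = a·x₀ + b·y₀ + c·z₀.
d = 0·(-3) + 0·(-3) + 1·(-4)
  = 0 + 0 - 4
  = -4
Equation: z = -4

z = -4


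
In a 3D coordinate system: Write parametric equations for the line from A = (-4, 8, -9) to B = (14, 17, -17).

Direction vector d = B - A = (14 + 4, 17 - 8, -17 + 9) = (18, 9, -8)
Parametric form r = A + t·d:
x = -4 + 18t, y = 8 + 9t, z = -9 - 8t

x = -4 + 18t, y = 8 + 9t, z = -9 - 8t


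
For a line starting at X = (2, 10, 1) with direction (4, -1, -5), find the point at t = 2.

P(t) = X + t·d
  = (2 + 4·2, 10 + (-1)·2, 1 + (-5)·2)
  = (2 + 8, 10 - 2, 1 - 10)
  = (10, 8, -9)

(10, 8, -9)


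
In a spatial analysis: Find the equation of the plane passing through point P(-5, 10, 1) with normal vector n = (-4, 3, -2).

The plane through P with normal n = (a, b, c) satisfies n·(r - P) = 0,
i.e. ax + by + cz = a·x₀ + b·y₀ + c·z₀.
d = (-4)·(-5) + 3·10 + (-2)·1
  = 20 + 30 - 2
  = 48
Equation: -4x + 3y - 2z = 48

-4x + 3y - 2z = 48


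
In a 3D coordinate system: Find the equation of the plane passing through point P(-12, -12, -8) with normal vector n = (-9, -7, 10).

The plane through P with normal n = (a, b, c) satisfies n·(r - P) = 0,
i.e. ax + by + cz = a·x₀ + b·y₀ + c·z₀.
d = (-9)·(-12) + (-7)·(-12) + 10·(-8)
  = 108 + 84 - 80
  = 112
Equation: -9x - 7y + 10z = 112

-9x - 7y + 10z = 112


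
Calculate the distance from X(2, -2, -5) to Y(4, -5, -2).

d = √[(x₂-x₁)² + (y₂-y₁)² + (z₂-z₁)²]
  = √[2² + (-3)² + 3²]
  = √[4 + 9 + 9]
  = √22
  ≈ 4.69

4.69


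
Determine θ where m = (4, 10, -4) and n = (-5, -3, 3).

m·n = 4·(-5) + 10·(-3) + (-4)·3 = -20 - 30 - 12 = -62
|m| = √(4² + 10² + (-4)²) = √132 ≈ 11.49
|n| = √((-5)² + (-3)² + 3²) = √43 ≈ 6.557
cos θ = (m·n)/(|m||n|) = -62/(11.49·6.557) ≈ -0.8229
θ = arccos(-0.8229) ≈ 145.4°

145.4°


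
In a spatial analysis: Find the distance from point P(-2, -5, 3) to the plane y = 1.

distance = |a·x₀ + b·y₀ + c·z₀ - d| / √(a² + b² + c²)
  = |0·(-2) + 1·(-5) + 0·3 - 1| / √(0² + 1² + 0²)
  = |0 - 5 + 0 - 1| / √(0 + 1 + 0)
  = |-6| / √1
  = 6 / 1
  ≈ 6

6


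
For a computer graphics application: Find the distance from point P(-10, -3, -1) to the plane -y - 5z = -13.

distance = |a·x₀ + b·y₀ + c·z₀ - d| / √(a² + b² + c²)
  = |0·(-10) + (-1)·(-3) + (-5)·(-1) - (-13)| / √(0² + (-1)² + (-5)²)
  = |0 + 3 + 5 + 13| / √(0 + 1 + 25)
  = |21| / √26
  = 21 / 5.099
  ≈ 4.118

4.118


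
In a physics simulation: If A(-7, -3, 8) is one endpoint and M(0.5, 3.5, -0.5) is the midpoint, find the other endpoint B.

B = 2M - A
  = (2·0.5 - (-7), 2·3.5 - (-3), 2·(-0.5) - 8)
  = (1 + 7, 7 + 3, -1 - 8)
  = (8, 10, -9)

(8, 10, -9)


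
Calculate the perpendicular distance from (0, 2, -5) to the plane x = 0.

distance = |a·x₀ + b·y₀ + c·z₀ - d| / √(a² + b² + c²)
  = |1·0 + 0·2 + 0·(-5) - 0| / √(1² + 0² + 0²)
  = |0 + 0 + 0 + 0| / √(1 + 0 + 0)
  = |0| / √1
  = 0 / 1
  ≈ 0

0


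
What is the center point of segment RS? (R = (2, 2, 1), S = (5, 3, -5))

M = ((x₁+x₂)/2, (y₁+y₂)/2, (z₁+z₂)/2)
  = ((2 + 5)/2, (2 + 3)/2, (1 - 5)/2)
  = (7/2, 5/2, -4/2)
  = (3.5, 2.5, -2)

(3.5, 2.5, -2)


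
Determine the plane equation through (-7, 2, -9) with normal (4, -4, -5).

The plane through P with normal n = (a, b, c) satisfies n·(r - P) = 0,
i.e. ax + by + cz = a·x₀ + b·y₀ + c·z₀.
d = 4·(-7) + (-4)·2 + (-5)·(-9)
  = -28 - 8 + 45
  = 9
Equation: 4x - 4y - 5z = 9

4x - 4y - 5z = 9


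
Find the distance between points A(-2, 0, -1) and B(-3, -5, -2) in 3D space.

d = √[(x₂-x₁)² + (y₂-y₁)² + (z₂-z₁)²]
  = √[(-1)² + (-5)² + (-1)²]
  = √[1 + 25 + 1]
  = √27
  ≈ 5.196

5.196


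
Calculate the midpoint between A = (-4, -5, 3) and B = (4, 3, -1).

M = ((x₁+x₂)/2, (y₁+y₂)/2, (z₁+z₂)/2)
  = ((-4 + 4)/2, (-5 + 3)/2, (3 - 1)/2)
  = (0/2, -2/2, 2/2)
  = (0, -1, 1)

(0, -1, 1)


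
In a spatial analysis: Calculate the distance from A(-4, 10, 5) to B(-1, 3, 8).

d = √[(x₂-x₁)² + (y₂-y₁)² + (z₂-z₁)²]
  = √[3² + (-7)² + 3²]
  = √[9 + 49 + 9]
  = √67
  ≈ 8.185

8.185


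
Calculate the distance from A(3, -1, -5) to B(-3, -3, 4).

d = √[(x₂-x₁)² + (y₂-y₁)² + (z₂-z₁)²]
  = √[(-6)² + (-2)² + 9²]
  = √[36 + 4 + 81]
  = √121
  ≈ 11

11


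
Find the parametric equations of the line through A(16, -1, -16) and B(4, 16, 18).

Direction vector d = B - A = (4 - 16, 16 + 1, 18 + 16) = (-12, 17, 34)
Parametric form r = A + t·d:
x = 16 - 12t, y = -1 + 17t, z = -16 + 34t

x = 16 - 12t, y = -1 + 17t, z = -16 + 34t


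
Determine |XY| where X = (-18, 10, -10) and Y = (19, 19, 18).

d = √[(x₂-x₁)² + (y₂-y₁)² + (z₂-z₁)²]
  = √[37² + 9² + 28²]
  = √[1369 + 81 + 784]
  = √2234
  ≈ 47.27

47.27


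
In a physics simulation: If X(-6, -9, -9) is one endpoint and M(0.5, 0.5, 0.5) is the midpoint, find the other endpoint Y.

Y = 2M - X
  = (2·0.5 - (-6), 2·0.5 - (-9), 2·0.5 - (-9))
  = (1 + 6, 1 + 9, 1 + 9)
  = (7, 10, 10)

(7, 10, 10)


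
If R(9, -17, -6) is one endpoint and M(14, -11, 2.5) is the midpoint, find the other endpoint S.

S = 2M - R
  = (2·14 - 9, 2·(-11) - (-17), 2·2.5 - (-6))
  = (28 - 9, -22 + 17, 5 + 6)
  = (19, -5, 11)

(19, -5, 11)


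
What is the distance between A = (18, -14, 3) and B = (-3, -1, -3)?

d = √[(x₂-x₁)² + (y₂-y₁)² + (z₂-z₁)²]
  = √[(-21)² + 13² + (-6)²]
  = √[441 + 169 + 36]
  = √646
  ≈ 25.42

25.42


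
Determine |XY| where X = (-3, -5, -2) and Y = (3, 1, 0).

d = √[(x₂-x₁)² + (y₂-y₁)² + (z₂-z₁)²]
  = √[6² + 6² + 2²]
  = √[36 + 36 + 4]
  = √76
  ≈ 8.718

8.718


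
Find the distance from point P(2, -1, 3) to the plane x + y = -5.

distance = |a·x₀ + b·y₀ + c·z₀ - d| / √(a² + b² + c²)
  = |1·2 + 1·(-1) + 0·3 - (-5)| / √(1² + 1² + 0²)
  = |2 - 1 + 0 + 5| / √(1 + 1 + 0)
  = |6| / √2
  = 6 / 1.414
  ≈ 4.243

4.243


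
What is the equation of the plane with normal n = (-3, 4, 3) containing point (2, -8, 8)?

The plane through P with normal n = (a, b, c) satisfies n·(r - P) = 0,
i.e. ax + by + cz = a·x₀ + b·y₀ + c·z₀.
d = (-3)·2 + 4·(-8) + 3·8
  = -6 - 32 + 24
  = -14
Equation: -3x + 4y + 3z = -14

-3x + 4y + 3z = -14


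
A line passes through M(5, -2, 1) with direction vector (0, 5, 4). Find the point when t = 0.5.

P(t) = M + t·d
  = (5 + 0·0.5, -2 + 5·0.5, 1 + 4·0.5)
  = (5 + 0, -2 + 2.5, 1 + 2)
  = (5, 0.5, 3)

(5, 0.5, 3)


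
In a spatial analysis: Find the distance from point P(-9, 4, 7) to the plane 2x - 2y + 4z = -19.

distance = |a·x₀ + b·y₀ + c·z₀ - d| / √(a² + b² + c²)
  = |2·(-9) + (-2)·4 + 4·7 - (-19)| / √(2² + (-2)² + 4²)
  = |-18 - 8 + 28 + 19| / √(4 + 4 + 16)
  = |21| / √24
  = 21 / 4.899
  ≈ 4.287

4.287


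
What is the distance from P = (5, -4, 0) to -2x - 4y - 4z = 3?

distance = |a·x₀ + b·y₀ + c·z₀ - d| / √(a² + b² + c²)
  = |(-2)·5 + (-4)·(-4) + (-4)·0 - 3| / √((-2)² + (-4)² + (-4)²)
  = |-10 + 16 + 0 - 3| / √(4 + 16 + 16)
  = |3| / √36
  = 3 / 6
  ≈ 0.5

0.5


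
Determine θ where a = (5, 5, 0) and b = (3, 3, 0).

a·b = 5·3 + 5·3 + 0·0 = 15 + 15 + 0 = 30
|a| = √(5² + 5² + 0²) = √50 ≈ 7.071
|b| = √(3² + 3² + 0²) = √18 ≈ 4.243
cos θ = (a·b)/(|a||b|) = 30/(7.071·4.243) ≈ 1
θ = arccos(1) ≈ 0°

0°


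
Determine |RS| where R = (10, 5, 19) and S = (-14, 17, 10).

d = √[(x₂-x₁)² + (y₂-y₁)² + (z₂-z₁)²]
  = √[(-24)² + 12² + (-9)²]
  = √[576 + 144 + 81]
  = √801
  ≈ 28.3

28.3


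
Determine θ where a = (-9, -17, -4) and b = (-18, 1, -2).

a·b = (-9)·(-18) + (-17)·1 + (-4)·(-2) = 162 - 17 + 8 = 153
|a| = √((-9)² + (-17)² + (-4)²) = √386 ≈ 19.65
|b| = √((-18)² + 1² + (-2)²) = √329 ≈ 18.14
cos θ = (a·b)/(|a||b|) = 153/(19.65·18.14) ≈ 0.4293
θ = arccos(0.4293) ≈ 64.57°

64.57°


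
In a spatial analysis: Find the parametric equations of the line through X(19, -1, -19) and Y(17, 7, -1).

Direction vector d = Y - X = (17 - 19, 7 + 1, -1 + 19) = (-2, 8, 18)
Parametric form r = X + t·d:
x = 19 - 2t, y = -1 + 8t, z = -19 + 18t

x = 19 - 2t, y = -1 + 8t, z = -19 + 18t


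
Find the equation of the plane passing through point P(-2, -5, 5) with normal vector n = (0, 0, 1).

The plane through P with normal n = (a, b, c) satisfies n·(r - P) = 0,
i.e. ax + by + cz = a·x₀ + b·y₀ + c·z₀.
d = 0·(-2) + 0·(-5) + 1·5
  = 0 + 0 + 5
  = 5
Equation: z = 5

z = 5


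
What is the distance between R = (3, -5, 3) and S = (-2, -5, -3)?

d = √[(x₂-x₁)² + (y₂-y₁)² + (z₂-z₁)²]
  = √[(-5)² + 0² + (-6)²]
  = √[25 + 0 + 36]
  = √61
  ≈ 7.81

7.81


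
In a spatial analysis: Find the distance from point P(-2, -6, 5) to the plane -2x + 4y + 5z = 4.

distance = |a·x₀ + b·y₀ + c·z₀ - d| / √(a² + b² + c²)
  = |(-2)·(-2) + 4·(-6) + 5·5 - 4| / √((-2)² + 4² + 5²)
  = |4 - 24 + 25 - 4| / √(4 + 16 + 25)
  = |1| / √45
  = 1 / 6.708
  ≈ 0.1491

0.1491


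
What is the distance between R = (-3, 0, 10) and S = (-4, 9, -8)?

d = √[(x₂-x₁)² + (y₂-y₁)² + (z₂-z₁)²]
  = √[(-1)² + 9² + (-18)²]
  = √[1 + 81 + 324]
  = √406
  ≈ 20.15

20.15


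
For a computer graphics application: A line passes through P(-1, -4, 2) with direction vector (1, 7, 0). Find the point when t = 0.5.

P(t) = P + t·d
  = (-1 + 1·0.5, -4 + 7·0.5, 2 + 0·0.5)
  = (-1 + 0.5, -4 + 3.5, 2 + 0)
  = (-0.5, -0.5, 2)

(-0.5, -0.5, 2)


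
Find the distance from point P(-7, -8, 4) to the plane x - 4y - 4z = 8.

distance = |a·x₀ + b·y₀ + c·z₀ - d| / √(a² + b² + c²)
  = |1·(-7) + (-4)·(-8) + (-4)·4 - 8| / √(1² + (-4)² + (-4)²)
  = |-7 + 32 - 16 - 8| / √(1 + 16 + 16)
  = |1| / √33
  = 1 / 5.745
  ≈ 0.1741

0.1741


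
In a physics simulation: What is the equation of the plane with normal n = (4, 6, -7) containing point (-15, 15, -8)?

The plane through P with normal n = (a, b, c) satisfies n·(r - P) = 0,
i.e. ax + by + cz = a·x₀ + b·y₀ + c·z₀.
d = 4·(-15) + 6·15 + (-7)·(-8)
  = -60 + 90 + 56
  = 86
Equation: 4x + 6y - 7z = 86

4x + 6y - 7z = 86


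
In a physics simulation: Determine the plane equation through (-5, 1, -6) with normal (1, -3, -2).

The plane through P with normal n = (a, b, c) satisfies n·(r - P) = 0,
i.e. ax + by + cz = a·x₀ + b·y₀ + c·z₀.
d = 1·(-5) + (-3)·1 + (-2)·(-6)
  = -5 - 3 + 12
  = 4
Equation: x - 3y - 2z = 4

x - 3y - 2z = 4


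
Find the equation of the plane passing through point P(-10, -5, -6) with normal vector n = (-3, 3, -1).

The plane through P with normal n = (a, b, c) satisfies n·(r - P) = 0,
i.e. ax + by + cz = a·x₀ + b·y₀ + c·z₀.
d = (-3)·(-10) + 3·(-5) + (-1)·(-6)
  = 30 - 15 + 6
  = 21
Equation: -3x + 3y - z = 21

-3x + 3y - z = 21


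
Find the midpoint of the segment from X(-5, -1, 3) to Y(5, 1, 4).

M = ((x₁+x₂)/2, (y₁+y₂)/2, (z₁+z₂)/2)
  = ((-5 + 5)/2, (-1 + 1)/2, (3 + 4)/2)
  = (0/2, 0/2, 7/2)
  = (0, 0, 3.5)

(0, 0, 3.5)


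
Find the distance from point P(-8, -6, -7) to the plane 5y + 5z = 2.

distance = |a·x₀ + b·y₀ + c·z₀ - d| / √(a² + b² + c²)
  = |0·(-8) + 5·(-6) + 5·(-7) - 2| / √(0² + 5² + 5²)
  = |0 - 30 - 35 - 2| / √(0 + 25 + 25)
  = |-67| / √50
  = 67 / 7.071
  ≈ 9.475

9.475


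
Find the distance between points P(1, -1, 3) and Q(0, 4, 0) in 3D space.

d = √[(x₂-x₁)² + (y₂-y₁)² + (z₂-z₁)²]
  = √[(-1)² + 5² + (-3)²]
  = √[1 + 25 + 9]
  = √35
  ≈ 5.916

5.916


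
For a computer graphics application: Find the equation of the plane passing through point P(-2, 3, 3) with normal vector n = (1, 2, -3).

The plane through P with normal n = (a, b, c) satisfies n·(r - P) = 0,
i.e. ax + by + cz = a·x₀ + b·y₀ + c·z₀.
d = 1·(-2) + 2·3 + (-3)·3
  = -2 + 6 - 9
  = -5
Equation: x + 2y - 3z = -5

x + 2y - 3z = -5


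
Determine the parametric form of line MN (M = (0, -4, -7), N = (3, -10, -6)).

Direction vector d = N - M = (3 + 0, -10 + 4, -6 + 7) = (3, -6, 1)
Parametric form r = M + t·d:
x = 0 + 3t, y = -4 - 6t, z = -7 + t

x = 0 + 3t, y = -4 - 6t, z = -7 + t


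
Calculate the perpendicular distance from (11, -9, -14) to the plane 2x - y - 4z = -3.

distance = |a·x₀ + b·y₀ + c·z₀ - d| / √(a² + b² + c²)
  = |2·11 + (-1)·(-9) + (-4)·(-14) - (-3)| / √(2² + (-1)² + (-4)²)
  = |22 + 9 + 56 + 3| / √(4 + 1 + 16)
  = |90| / √21
  = 90 / 4.583
  ≈ 19.64

19.64


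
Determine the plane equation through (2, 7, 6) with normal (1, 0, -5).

The plane through P with normal n = (a, b, c) satisfies n·(r - P) = 0,
i.e. ax + by + cz = a·x₀ + b·y₀ + c·z₀.
d = 1·2 + 0·7 + (-5)·6
  = 2 + 0 - 30
  = -28
Equation: x - 5z = -28

x - 5z = -28


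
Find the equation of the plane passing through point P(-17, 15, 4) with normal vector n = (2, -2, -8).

The plane through P with normal n = (a, b, c) satisfies n·(r - P) = 0,
i.e. ax + by + cz = a·x₀ + b·y₀ + c·z₀.
d = 2·(-17) + (-2)·15 + (-8)·4
  = -34 - 30 - 32
  = -96
Equation: 2x - 2y - 8z = -96

2x - 2y - 8z = -96


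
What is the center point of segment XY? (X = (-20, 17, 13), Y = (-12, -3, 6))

M = ((x₁+x₂)/2, (y₁+y₂)/2, (z₁+z₂)/2)
  = ((-20 - 12)/2, (17 - 3)/2, (13 + 6)/2)
  = (-32/2, 14/2, 19/2)
  = (-16, 7, 9.5)

(-16, 7, 9.5)


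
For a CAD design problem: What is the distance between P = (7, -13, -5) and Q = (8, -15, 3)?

d = √[(x₂-x₁)² + (y₂-y₁)² + (z₂-z₁)²]
  = √[1² + (-2)² + 8²]
  = √[1 + 4 + 64]
  = √69
  ≈ 8.307

8.307


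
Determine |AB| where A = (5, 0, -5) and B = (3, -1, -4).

d = √[(x₂-x₁)² + (y₂-y₁)² + (z₂-z₁)²]
  = √[(-2)² + (-1)² + 1²]
  = √[4 + 1 + 1]
  = √6
  ≈ 2.449

2.449


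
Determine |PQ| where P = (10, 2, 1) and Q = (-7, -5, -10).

d = √[(x₂-x₁)² + (y₂-y₁)² + (z₂-z₁)²]
  = √[(-17)² + (-7)² + (-11)²]
  = √[289 + 49 + 121]
  = √459
  ≈ 21.42

21.42


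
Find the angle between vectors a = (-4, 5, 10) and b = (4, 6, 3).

a·b = (-4)·4 + 5·6 + 10·3 = -16 + 30 + 30 = 44
|a| = √((-4)² + 5² + 10²) = √141 ≈ 11.87
|b| = √(4² + 6² + 3²) = √61 ≈ 7.81
cos θ = (a·b)/(|a||b|) = 44/(11.87·7.81) ≈ 0.4744
θ = arccos(0.4744) ≈ 61.68°

61.68°


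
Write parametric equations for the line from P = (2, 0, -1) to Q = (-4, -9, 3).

Direction vector d = Q - P = (-4 - 2, -9 + 0, 3 + 1) = (-6, -9, 4)
Parametric form r = P + t·d:
x = 2 - 6t, y = 0 - 9t, z = -1 + 4t

x = 2 - 6t, y = 0 - 9t, z = -1 + 4t


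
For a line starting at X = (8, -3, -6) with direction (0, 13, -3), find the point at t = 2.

P(t) = X + t·d
  = (8 + 0·2, -3 + 13·2, -6 + (-3)·2)
  = (8 + 0, -3 + 26, -6 - 6)
  = (8, 23, -12)

(8, 23, -12)


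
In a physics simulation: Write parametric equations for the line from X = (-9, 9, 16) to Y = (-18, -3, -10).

Direction vector d = Y - X = (-18 + 9, -3 - 9, -10 - 16) = (-9, -12, -26)
Parametric form r = X + t·d:
x = -9 - 9t, y = 9 - 12t, z = 16 - 26t

x = -9 - 9t, y = 9 - 12t, z = 16 - 26t


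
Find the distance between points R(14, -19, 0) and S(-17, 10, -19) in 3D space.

d = √[(x₂-x₁)² + (y₂-y₁)² + (z₂-z₁)²]
  = √[(-31)² + 29² + (-19)²]
  = √[961 + 841 + 361]
  = √2163
  ≈ 46.51

46.51


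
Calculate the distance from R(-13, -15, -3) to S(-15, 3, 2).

d = √[(x₂-x₁)² + (y₂-y₁)² + (z₂-z₁)²]
  = √[(-2)² + 18² + 5²]
  = √[4 + 324 + 25]
  = √353
  ≈ 18.79

18.79


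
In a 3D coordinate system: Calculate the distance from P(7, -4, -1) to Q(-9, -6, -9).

d = √[(x₂-x₁)² + (y₂-y₁)² + (z₂-z₁)²]
  = √[(-16)² + (-2)² + (-8)²]
  = √[256 + 4 + 64]
  = √324
  ≈ 18

18


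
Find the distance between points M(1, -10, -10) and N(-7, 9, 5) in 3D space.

d = √[(x₂-x₁)² + (y₂-y₁)² + (z₂-z₁)²]
  = √[(-8)² + 19² + 15²]
  = √[64 + 361 + 225]
  = √650
  ≈ 25.5

25.5


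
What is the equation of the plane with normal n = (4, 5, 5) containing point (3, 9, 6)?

The plane through P with normal n = (a, b, c) satisfies n·(r - P) = 0,
i.e. ax + by + cz = a·x₀ + b·y₀ + c·z₀.
d = 4·3 + 5·9 + 5·6
  = 12 + 45 + 30
  = 87
Equation: 4x + 5y + 5z = 87

4x + 5y + 5z = 87


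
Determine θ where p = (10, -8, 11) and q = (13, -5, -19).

p·q = 10·13 + (-8)·(-5) + 11·(-19) = 130 + 40 - 209 = -39
|p| = √(10² + (-8)² + 11²) = √285 ≈ 16.88
|q| = √(13² + (-5)² + (-19)²) = √555 ≈ 23.56
cos θ = (p·q)/(|p||q|) = -39/(16.88·23.56) ≈ -0.09806
θ = arccos(-0.09806) ≈ 95.63°

95.63°


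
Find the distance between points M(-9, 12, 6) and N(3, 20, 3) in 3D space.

d = √[(x₂-x₁)² + (y₂-y₁)² + (z₂-z₁)²]
  = √[12² + 8² + (-3)²]
  = √[144 + 64 + 9]
  = √217
  ≈ 14.73

14.73


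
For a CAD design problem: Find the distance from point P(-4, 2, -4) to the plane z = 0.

distance = |a·x₀ + b·y₀ + c·z₀ - d| / √(a² + b² + c²)
  = |0·(-4) + 0·2 + 1·(-4) - 0| / √(0² + 0² + 1²)
  = |0 + 0 - 4 + 0| / √(0 + 0 + 1)
  = |-4| / √1
  = 4 / 1
  ≈ 4

4


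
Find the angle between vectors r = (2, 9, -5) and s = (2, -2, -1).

r·s = 2·2 + 9·(-2) + (-5)·(-1) = 4 - 18 + 5 = -9
|r| = √(2² + 9² + (-5)²) = √110 ≈ 10.49
|s| = √(2² + (-2)² + (-1)²) = √9 ≈ 3
cos θ = (r·s)/(|r||s|) = -9/(10.49·3) ≈ -0.286
θ = arccos(-0.286) ≈ 106.6°

106.6°


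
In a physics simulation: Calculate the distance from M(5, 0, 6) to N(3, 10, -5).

d = √[(x₂-x₁)² + (y₂-y₁)² + (z₂-z₁)²]
  = √[(-2)² + 10² + (-11)²]
  = √[4 + 100 + 121]
  = √225
  ≈ 15

15


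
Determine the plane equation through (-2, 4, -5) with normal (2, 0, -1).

The plane through P with normal n = (a, b, c) satisfies n·(r - P) = 0,
i.e. ax + by + cz = a·x₀ + b·y₀ + c·z₀.
d = 2·(-2) + 0·4 + (-1)·(-5)
  = -4 + 0 + 5
  = 1
Equation: 2x - z = 1

2x - z = 1


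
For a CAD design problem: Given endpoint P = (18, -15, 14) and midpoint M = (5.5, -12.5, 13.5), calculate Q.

Q = 2M - P
  = (2·5.5 - 18, 2·(-12.5) - (-15), 2·13.5 - 14)
  = (11 - 18, -25 + 15, 27 - 14)
  = (-7, -10, 13)

(-7, -10, 13)


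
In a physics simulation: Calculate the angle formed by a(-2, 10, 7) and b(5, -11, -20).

a·b = (-2)·5 + 10·(-11) + 7·(-20) = -10 - 110 - 140 = -260
|a| = √((-2)² + 10² + 7²) = √153 ≈ 12.37
|b| = √(5² + (-11)² + (-20)²) = √546 ≈ 23.37
cos θ = (a·b)/(|a||b|) = -260/(12.37·23.37) ≈ -0.8996
θ = arccos(-0.8996) ≈ 154.1°

154.1°


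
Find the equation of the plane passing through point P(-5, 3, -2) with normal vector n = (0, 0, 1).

The plane through P with normal n = (a, b, c) satisfies n·(r - P) = 0,
i.e. ax + by + cz = a·x₀ + b·y₀ + c·z₀.
d = 0·(-5) + 0·3 + 1·(-2)
  = 0 + 0 - 2
  = -2
Equation: z = -2

z = -2


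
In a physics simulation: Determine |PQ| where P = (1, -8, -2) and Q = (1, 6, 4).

d = √[(x₂-x₁)² + (y₂-y₁)² + (z₂-z₁)²]
  = √[0² + 14² + 6²]
  = √[0 + 196 + 36]
  = √232
  ≈ 15.23

15.23


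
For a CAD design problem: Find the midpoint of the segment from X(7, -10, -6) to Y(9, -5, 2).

M = ((x₁+x₂)/2, (y₁+y₂)/2, (z₁+z₂)/2)
  = ((7 + 9)/2, (-10 - 5)/2, (-6 + 2)/2)
  = (16/2, -15/2, -4/2)
  = (8, -7.5, -2)

(8, -7.5, -2)


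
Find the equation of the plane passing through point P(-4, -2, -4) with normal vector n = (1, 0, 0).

The plane through P with normal n = (a, b, c) satisfies n·(r - P) = 0,
i.e. ax + by + cz = a·x₀ + b·y₀ + c·z₀.
d = 1·(-4) + 0·(-2) + 0·(-4)
  = -4 + 0 + 0
  = -4
Equation: x = -4

x = -4


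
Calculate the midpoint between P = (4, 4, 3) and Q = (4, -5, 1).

M = ((x₁+x₂)/2, (y₁+y₂)/2, (z₁+z₂)/2)
  = ((4 + 4)/2, (4 - 5)/2, (3 + 1)/2)
  = (8/2, -1/2, 4/2)
  = (4, -0.5, 2)

(4, -0.5, 2)


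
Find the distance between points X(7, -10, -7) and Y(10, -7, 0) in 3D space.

d = √[(x₂-x₁)² + (y₂-y₁)² + (z₂-z₁)²]
  = √[3² + 3² + 7²]
  = √[9 + 9 + 49]
  = √67
  ≈ 8.185

8.185


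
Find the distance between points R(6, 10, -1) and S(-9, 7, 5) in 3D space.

d = √[(x₂-x₁)² + (y₂-y₁)² + (z₂-z₁)²]
  = √[(-15)² + (-3)² + 6²]
  = √[225 + 9 + 36]
  = √270
  ≈ 16.43

16.43


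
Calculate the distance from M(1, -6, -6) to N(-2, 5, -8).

d = √[(x₂-x₁)² + (y₂-y₁)² + (z₂-z₁)²]
  = √[(-3)² + 11² + (-2)²]
  = √[9 + 121 + 4]
  = √134
  ≈ 11.58

11.58


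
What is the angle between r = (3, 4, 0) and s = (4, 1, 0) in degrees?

r·s = 3·4 + 4·1 + 0·0 = 12 + 4 + 0 = 16
|r| = √(3² + 4² + 0²) = √25 ≈ 5
|s| = √(4² + 1² + 0²) = √17 ≈ 4.123
cos θ = (r·s)/(|r||s|) = 16/(5·4.123) ≈ 0.7761
θ = arccos(0.7761) ≈ 39.09°

39.09°


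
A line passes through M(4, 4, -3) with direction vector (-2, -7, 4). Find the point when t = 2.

P(t) = M + t·d
  = (4 + (-2)·2, 4 + (-7)·2, -3 + 4·2)
  = (4 - 4, 4 - 14, -3 + 8)
  = (0, -10, 5)

(0, -10, 5)


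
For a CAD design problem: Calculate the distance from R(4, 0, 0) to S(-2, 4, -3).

d = √[(x₂-x₁)² + (y₂-y₁)² + (z₂-z₁)²]
  = √[(-6)² + 4² + (-3)²]
  = √[36 + 16 + 9]
  = √61
  ≈ 7.81

7.81


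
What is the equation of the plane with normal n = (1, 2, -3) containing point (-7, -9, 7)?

The plane through P with normal n = (a, b, c) satisfies n·(r - P) = 0,
i.e. ax + by + cz = a·x₀ + b·y₀ + c·z₀.
d = 1·(-7) + 2·(-9) + (-3)·7
  = -7 - 18 - 21
  = -46
Equation: x + 2y - 3z = -46

x + 2y - 3z = -46


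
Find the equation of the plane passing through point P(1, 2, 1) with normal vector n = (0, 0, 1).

The plane through P with normal n = (a, b, c) satisfies n·(r - P) = 0,
i.e. ax + by + cz = a·x₀ + b·y₀ + c·z₀.
d = 0·1 + 0·2 + 1·1
  = 0 + 0 + 1
  = 1
Equation: z = 1

z = 1


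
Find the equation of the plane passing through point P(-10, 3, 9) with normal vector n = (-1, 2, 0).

The plane through P with normal n = (a, b, c) satisfies n·(r - P) = 0,
i.e. ax + by + cz = a·x₀ + b·y₀ + c·z₀.
d = (-1)·(-10) + 2·3 + 0·9
  = 10 + 6 + 0
  = 16
Equation: -x + 2y = 16

-x + 2y = 16


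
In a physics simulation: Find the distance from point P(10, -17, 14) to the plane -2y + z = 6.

distance = |a·x₀ + b·y₀ + c·z₀ - d| / √(a² + b² + c²)
  = |0·10 + (-2)·(-17) + 1·14 - 6| / √(0² + (-2)² + 1²)
  = |0 + 34 + 14 - 6| / √(0 + 4 + 1)
  = |42| / √5
  = 42 / 2.236
  ≈ 18.78

18.78


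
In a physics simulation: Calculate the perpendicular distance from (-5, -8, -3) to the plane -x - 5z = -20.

distance = |a·x₀ + b·y₀ + c·z₀ - d| / √(a² + b² + c²)
  = |(-1)·(-5) + 0·(-8) + (-5)·(-3) - (-20)| / √((-1)² + 0² + (-5)²)
  = |5 + 0 + 15 + 20| / √(1 + 0 + 25)
  = |40| / √26
  = 40 / 5.099
  ≈ 7.845

7.845


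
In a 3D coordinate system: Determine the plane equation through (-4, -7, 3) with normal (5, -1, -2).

The plane through P with normal n = (a, b, c) satisfies n·(r - P) = 0,
i.e. ax + by + cz = a·x₀ + b·y₀ + c·z₀.
d = 5·(-4) + (-1)·(-7) + (-2)·3
  = -20 + 7 - 6
  = -19
Equation: 5x - y - 2z = -19

5x - y - 2z = -19


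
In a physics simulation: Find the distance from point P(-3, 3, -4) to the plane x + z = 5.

distance = |a·x₀ + b·y₀ + c·z₀ - d| / √(a² + b² + c²)
  = |1·(-3) + 0·3 + 1·(-4) - 5| / √(1² + 0² + 1²)
  = |-3 + 0 - 4 - 5| / √(1 + 0 + 1)
  = |-12| / √2
  = 12 / 1.414
  ≈ 8.485

8.485


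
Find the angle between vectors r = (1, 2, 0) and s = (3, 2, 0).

r·s = 1·3 + 2·2 + 0·0 = 3 + 4 + 0 = 7
|r| = √(1² + 2² + 0²) = √5 ≈ 2.236
|s| = √(3² + 2² + 0²) = √13 ≈ 3.606
cos θ = (r·s)/(|r||s|) = 7/(2.236·3.606) ≈ 0.8682
θ = arccos(0.8682) ≈ 29.74°

29.74°


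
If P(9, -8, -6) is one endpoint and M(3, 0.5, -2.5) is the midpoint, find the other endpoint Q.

Q = 2M - P
  = (2·3 - 9, 2·0.5 - (-8), 2·(-2.5) - (-6))
  = (6 - 9, 1 + 8, -5 + 6)
  = (-3, 9, 1)

(-3, 9, 1)


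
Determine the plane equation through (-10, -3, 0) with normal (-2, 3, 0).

The plane through P with normal n = (a, b, c) satisfies n·(r - P) = 0,
i.e. ax + by + cz = a·x₀ + b·y₀ + c·z₀.
d = (-2)·(-10) + 3·(-3) + 0·0
  = 20 - 9 + 0
  = 11
Equation: -2x + 3y = 11

-2x + 3y = 11


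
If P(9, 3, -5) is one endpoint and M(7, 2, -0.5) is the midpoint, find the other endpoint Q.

Q = 2M - P
  = (2·7 - 9, 2·2 - 3, 2·(-0.5) - (-5))
  = (14 - 9, 4 - 3, -1 + 5)
  = (5, 1, 4)

(5, 1, 4)


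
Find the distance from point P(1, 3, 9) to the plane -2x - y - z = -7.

distance = |a·x₀ + b·y₀ + c·z₀ - d| / √(a² + b² + c²)
  = |(-2)·1 + (-1)·3 + (-1)·9 - (-7)| / √((-2)² + (-1)² + (-1)²)
  = |-2 - 3 - 9 + 7| / √(4 + 1 + 1)
  = |-7| / √6
  = 7 / 2.449
  ≈ 2.858

2.858


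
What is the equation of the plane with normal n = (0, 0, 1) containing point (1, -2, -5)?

The plane through P with normal n = (a, b, c) satisfies n·(r - P) = 0,
i.e. ax + by + cz = a·x₀ + b·y₀ + c·z₀.
d = 0·1 + 0·(-2) + 1·(-5)
  = 0 + 0 - 5
  = -5
Equation: z = -5

z = -5


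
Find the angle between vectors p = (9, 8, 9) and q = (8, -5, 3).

p·q = 9·8 + 8·(-5) + 9·3 = 72 - 40 + 27 = 59
|p| = √(9² + 8² + 9²) = √226 ≈ 15.03
|q| = √(8² + (-5)² + 3²) = √98 ≈ 9.899
cos θ = (p·q)/(|p||q|) = 59/(15.03·9.899) ≈ 0.3964
θ = arccos(0.3964) ≈ 66.64°

66.64°


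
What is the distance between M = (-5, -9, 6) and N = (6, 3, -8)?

d = √[(x₂-x₁)² + (y₂-y₁)² + (z₂-z₁)²]
  = √[11² + 12² + (-14)²]
  = √[121 + 144 + 196]
  = √461
  ≈ 21.47

21.47


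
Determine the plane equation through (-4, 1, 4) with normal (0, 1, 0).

The plane through P with normal n = (a, b, c) satisfies n·(r - P) = 0,
i.e. ax + by + cz = a·x₀ + b·y₀ + c·z₀.
d = 0·(-4) + 1·1 + 0·4
  = 0 + 1 + 0
  = 1
Equation: y = 1

y = 1


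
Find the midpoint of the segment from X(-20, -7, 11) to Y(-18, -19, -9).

M = ((x₁+x₂)/2, (y₁+y₂)/2, (z₁+z₂)/2)
  = ((-20 - 18)/2, (-7 - 19)/2, (11 - 9)/2)
  = (-38/2, -26/2, 2/2)
  = (-19, -13, 1)

(-19, -13, 1)


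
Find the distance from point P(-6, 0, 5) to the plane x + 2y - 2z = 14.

distance = |a·x₀ + b·y₀ + c·z₀ - d| / √(a² + b² + c²)
  = |1·(-6) + 2·0 + (-2)·5 - 14| / √(1² + 2² + (-2)²)
  = |-6 + 0 - 10 - 14| / √(1 + 4 + 4)
  = |-30| / √9
  = 30 / 3
  ≈ 10

10


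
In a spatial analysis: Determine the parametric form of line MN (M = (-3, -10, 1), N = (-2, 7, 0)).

Direction vector d = N - M = (-2 + 3, 7 + 10, 0 - 1) = (1, 17, -1)
Parametric form r = M + t·d:
x = -3 + t, y = -10 + 17t, z = 1 - t

x = -3 + t, y = -10 + 17t, z = 1 - t
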